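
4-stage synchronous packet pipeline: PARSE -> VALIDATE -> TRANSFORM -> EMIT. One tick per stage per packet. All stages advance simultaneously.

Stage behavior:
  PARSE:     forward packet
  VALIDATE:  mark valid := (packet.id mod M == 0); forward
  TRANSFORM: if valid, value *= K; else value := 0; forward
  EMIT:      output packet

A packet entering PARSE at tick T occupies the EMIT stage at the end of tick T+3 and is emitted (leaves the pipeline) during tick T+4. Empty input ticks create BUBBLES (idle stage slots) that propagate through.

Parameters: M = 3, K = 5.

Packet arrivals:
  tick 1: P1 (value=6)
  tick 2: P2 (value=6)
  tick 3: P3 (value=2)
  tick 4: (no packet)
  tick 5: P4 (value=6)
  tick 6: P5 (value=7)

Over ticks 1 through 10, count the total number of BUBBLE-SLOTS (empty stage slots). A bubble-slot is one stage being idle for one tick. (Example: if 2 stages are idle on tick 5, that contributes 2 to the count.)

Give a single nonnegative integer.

Answer: 20

Derivation:
Tick 1: [PARSE:P1(v=6,ok=F), VALIDATE:-, TRANSFORM:-, EMIT:-] out:-; bubbles=3
Tick 2: [PARSE:P2(v=6,ok=F), VALIDATE:P1(v=6,ok=F), TRANSFORM:-, EMIT:-] out:-; bubbles=2
Tick 3: [PARSE:P3(v=2,ok=F), VALIDATE:P2(v=6,ok=F), TRANSFORM:P1(v=0,ok=F), EMIT:-] out:-; bubbles=1
Tick 4: [PARSE:-, VALIDATE:P3(v=2,ok=T), TRANSFORM:P2(v=0,ok=F), EMIT:P1(v=0,ok=F)] out:-; bubbles=1
Tick 5: [PARSE:P4(v=6,ok=F), VALIDATE:-, TRANSFORM:P3(v=10,ok=T), EMIT:P2(v=0,ok=F)] out:P1(v=0); bubbles=1
Tick 6: [PARSE:P5(v=7,ok=F), VALIDATE:P4(v=6,ok=F), TRANSFORM:-, EMIT:P3(v=10,ok=T)] out:P2(v=0); bubbles=1
Tick 7: [PARSE:-, VALIDATE:P5(v=7,ok=F), TRANSFORM:P4(v=0,ok=F), EMIT:-] out:P3(v=10); bubbles=2
Tick 8: [PARSE:-, VALIDATE:-, TRANSFORM:P5(v=0,ok=F), EMIT:P4(v=0,ok=F)] out:-; bubbles=2
Tick 9: [PARSE:-, VALIDATE:-, TRANSFORM:-, EMIT:P5(v=0,ok=F)] out:P4(v=0); bubbles=3
Tick 10: [PARSE:-, VALIDATE:-, TRANSFORM:-, EMIT:-] out:P5(v=0); bubbles=4
Total bubble-slots: 20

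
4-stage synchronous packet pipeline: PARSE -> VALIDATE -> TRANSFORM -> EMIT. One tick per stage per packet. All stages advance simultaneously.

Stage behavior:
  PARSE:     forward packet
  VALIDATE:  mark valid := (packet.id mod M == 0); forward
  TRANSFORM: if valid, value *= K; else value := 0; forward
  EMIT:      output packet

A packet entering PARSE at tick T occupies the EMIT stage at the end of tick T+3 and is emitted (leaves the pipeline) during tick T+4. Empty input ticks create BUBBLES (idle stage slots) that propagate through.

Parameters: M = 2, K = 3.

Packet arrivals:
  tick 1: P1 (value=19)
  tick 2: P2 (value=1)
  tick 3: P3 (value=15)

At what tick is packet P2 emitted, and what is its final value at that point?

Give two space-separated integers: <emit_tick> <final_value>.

Tick 1: [PARSE:P1(v=19,ok=F), VALIDATE:-, TRANSFORM:-, EMIT:-] out:-; in:P1
Tick 2: [PARSE:P2(v=1,ok=F), VALIDATE:P1(v=19,ok=F), TRANSFORM:-, EMIT:-] out:-; in:P2
Tick 3: [PARSE:P3(v=15,ok=F), VALIDATE:P2(v=1,ok=T), TRANSFORM:P1(v=0,ok=F), EMIT:-] out:-; in:P3
Tick 4: [PARSE:-, VALIDATE:P3(v=15,ok=F), TRANSFORM:P2(v=3,ok=T), EMIT:P1(v=0,ok=F)] out:-; in:-
Tick 5: [PARSE:-, VALIDATE:-, TRANSFORM:P3(v=0,ok=F), EMIT:P2(v=3,ok=T)] out:P1(v=0); in:-
Tick 6: [PARSE:-, VALIDATE:-, TRANSFORM:-, EMIT:P3(v=0,ok=F)] out:P2(v=3); in:-
Tick 7: [PARSE:-, VALIDATE:-, TRANSFORM:-, EMIT:-] out:P3(v=0); in:-
P2: arrives tick 2, valid=True (id=2, id%2=0), emit tick 6, final value 3

Answer: 6 3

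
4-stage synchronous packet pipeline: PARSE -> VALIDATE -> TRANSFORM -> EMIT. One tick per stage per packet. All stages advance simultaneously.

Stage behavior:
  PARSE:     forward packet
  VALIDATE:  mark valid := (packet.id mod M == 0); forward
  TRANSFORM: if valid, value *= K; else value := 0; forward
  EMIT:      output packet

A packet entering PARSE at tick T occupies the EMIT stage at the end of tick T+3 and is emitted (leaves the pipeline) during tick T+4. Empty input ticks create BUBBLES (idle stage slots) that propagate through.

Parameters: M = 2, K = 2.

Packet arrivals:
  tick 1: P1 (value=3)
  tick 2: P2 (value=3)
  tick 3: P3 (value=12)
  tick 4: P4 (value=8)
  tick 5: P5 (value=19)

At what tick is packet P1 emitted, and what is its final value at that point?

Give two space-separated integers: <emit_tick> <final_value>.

Answer: 5 0

Derivation:
Tick 1: [PARSE:P1(v=3,ok=F), VALIDATE:-, TRANSFORM:-, EMIT:-] out:-; in:P1
Tick 2: [PARSE:P2(v=3,ok=F), VALIDATE:P1(v=3,ok=F), TRANSFORM:-, EMIT:-] out:-; in:P2
Tick 3: [PARSE:P3(v=12,ok=F), VALIDATE:P2(v=3,ok=T), TRANSFORM:P1(v=0,ok=F), EMIT:-] out:-; in:P3
Tick 4: [PARSE:P4(v=8,ok=F), VALIDATE:P3(v=12,ok=F), TRANSFORM:P2(v=6,ok=T), EMIT:P1(v=0,ok=F)] out:-; in:P4
Tick 5: [PARSE:P5(v=19,ok=F), VALIDATE:P4(v=8,ok=T), TRANSFORM:P3(v=0,ok=F), EMIT:P2(v=6,ok=T)] out:P1(v=0); in:P5
Tick 6: [PARSE:-, VALIDATE:P5(v=19,ok=F), TRANSFORM:P4(v=16,ok=T), EMIT:P3(v=0,ok=F)] out:P2(v=6); in:-
Tick 7: [PARSE:-, VALIDATE:-, TRANSFORM:P5(v=0,ok=F), EMIT:P4(v=16,ok=T)] out:P3(v=0); in:-
Tick 8: [PARSE:-, VALIDATE:-, TRANSFORM:-, EMIT:P5(v=0,ok=F)] out:P4(v=16); in:-
Tick 9: [PARSE:-, VALIDATE:-, TRANSFORM:-, EMIT:-] out:P5(v=0); in:-
P1: arrives tick 1, valid=False (id=1, id%2=1), emit tick 5, final value 0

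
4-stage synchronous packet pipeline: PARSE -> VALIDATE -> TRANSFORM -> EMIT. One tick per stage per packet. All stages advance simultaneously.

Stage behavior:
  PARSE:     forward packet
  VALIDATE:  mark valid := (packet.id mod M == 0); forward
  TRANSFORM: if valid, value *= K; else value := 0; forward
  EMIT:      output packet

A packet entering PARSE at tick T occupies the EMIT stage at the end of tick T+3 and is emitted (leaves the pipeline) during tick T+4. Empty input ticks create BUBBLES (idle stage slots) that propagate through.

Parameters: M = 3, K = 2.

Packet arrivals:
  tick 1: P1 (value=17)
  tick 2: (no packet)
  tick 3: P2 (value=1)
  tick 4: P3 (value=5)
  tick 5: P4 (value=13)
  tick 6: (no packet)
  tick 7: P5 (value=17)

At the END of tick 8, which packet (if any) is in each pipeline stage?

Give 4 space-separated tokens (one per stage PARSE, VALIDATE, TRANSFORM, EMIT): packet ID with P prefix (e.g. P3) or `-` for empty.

Answer: - P5 - P4

Derivation:
Tick 1: [PARSE:P1(v=17,ok=F), VALIDATE:-, TRANSFORM:-, EMIT:-] out:-; in:P1
Tick 2: [PARSE:-, VALIDATE:P1(v=17,ok=F), TRANSFORM:-, EMIT:-] out:-; in:-
Tick 3: [PARSE:P2(v=1,ok=F), VALIDATE:-, TRANSFORM:P1(v=0,ok=F), EMIT:-] out:-; in:P2
Tick 4: [PARSE:P3(v=5,ok=F), VALIDATE:P2(v=1,ok=F), TRANSFORM:-, EMIT:P1(v=0,ok=F)] out:-; in:P3
Tick 5: [PARSE:P4(v=13,ok=F), VALIDATE:P3(v=5,ok=T), TRANSFORM:P2(v=0,ok=F), EMIT:-] out:P1(v=0); in:P4
Tick 6: [PARSE:-, VALIDATE:P4(v=13,ok=F), TRANSFORM:P3(v=10,ok=T), EMIT:P2(v=0,ok=F)] out:-; in:-
Tick 7: [PARSE:P5(v=17,ok=F), VALIDATE:-, TRANSFORM:P4(v=0,ok=F), EMIT:P3(v=10,ok=T)] out:P2(v=0); in:P5
Tick 8: [PARSE:-, VALIDATE:P5(v=17,ok=F), TRANSFORM:-, EMIT:P4(v=0,ok=F)] out:P3(v=10); in:-
At end of tick 8: ['-', 'P5', '-', 'P4']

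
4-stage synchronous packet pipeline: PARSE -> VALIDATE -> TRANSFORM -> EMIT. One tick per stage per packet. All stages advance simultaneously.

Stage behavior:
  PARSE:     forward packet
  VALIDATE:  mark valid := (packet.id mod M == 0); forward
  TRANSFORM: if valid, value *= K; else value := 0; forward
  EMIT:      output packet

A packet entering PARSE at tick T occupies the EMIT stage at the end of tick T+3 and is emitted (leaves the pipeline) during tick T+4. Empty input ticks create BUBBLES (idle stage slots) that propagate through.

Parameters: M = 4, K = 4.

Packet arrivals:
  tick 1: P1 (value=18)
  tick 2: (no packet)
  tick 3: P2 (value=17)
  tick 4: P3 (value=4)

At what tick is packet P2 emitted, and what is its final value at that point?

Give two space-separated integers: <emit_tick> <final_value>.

Tick 1: [PARSE:P1(v=18,ok=F), VALIDATE:-, TRANSFORM:-, EMIT:-] out:-; in:P1
Tick 2: [PARSE:-, VALIDATE:P1(v=18,ok=F), TRANSFORM:-, EMIT:-] out:-; in:-
Tick 3: [PARSE:P2(v=17,ok=F), VALIDATE:-, TRANSFORM:P1(v=0,ok=F), EMIT:-] out:-; in:P2
Tick 4: [PARSE:P3(v=4,ok=F), VALIDATE:P2(v=17,ok=F), TRANSFORM:-, EMIT:P1(v=0,ok=F)] out:-; in:P3
Tick 5: [PARSE:-, VALIDATE:P3(v=4,ok=F), TRANSFORM:P2(v=0,ok=F), EMIT:-] out:P1(v=0); in:-
Tick 6: [PARSE:-, VALIDATE:-, TRANSFORM:P3(v=0,ok=F), EMIT:P2(v=0,ok=F)] out:-; in:-
Tick 7: [PARSE:-, VALIDATE:-, TRANSFORM:-, EMIT:P3(v=0,ok=F)] out:P2(v=0); in:-
Tick 8: [PARSE:-, VALIDATE:-, TRANSFORM:-, EMIT:-] out:P3(v=0); in:-
P2: arrives tick 3, valid=False (id=2, id%4=2), emit tick 7, final value 0

Answer: 7 0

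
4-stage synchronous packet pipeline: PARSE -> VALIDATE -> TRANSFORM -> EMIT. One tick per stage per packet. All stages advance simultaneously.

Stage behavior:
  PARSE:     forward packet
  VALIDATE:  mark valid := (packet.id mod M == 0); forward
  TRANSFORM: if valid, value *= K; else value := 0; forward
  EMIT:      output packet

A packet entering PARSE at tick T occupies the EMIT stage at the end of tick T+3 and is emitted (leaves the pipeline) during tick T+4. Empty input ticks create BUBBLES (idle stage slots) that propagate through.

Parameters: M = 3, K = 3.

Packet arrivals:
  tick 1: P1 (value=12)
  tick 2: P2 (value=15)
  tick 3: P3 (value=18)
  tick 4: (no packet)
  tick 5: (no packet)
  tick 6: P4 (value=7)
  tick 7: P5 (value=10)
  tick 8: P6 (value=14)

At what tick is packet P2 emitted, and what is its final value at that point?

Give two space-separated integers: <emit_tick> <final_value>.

Answer: 6 0

Derivation:
Tick 1: [PARSE:P1(v=12,ok=F), VALIDATE:-, TRANSFORM:-, EMIT:-] out:-; in:P1
Tick 2: [PARSE:P2(v=15,ok=F), VALIDATE:P1(v=12,ok=F), TRANSFORM:-, EMIT:-] out:-; in:P2
Tick 3: [PARSE:P3(v=18,ok=F), VALIDATE:P2(v=15,ok=F), TRANSFORM:P1(v=0,ok=F), EMIT:-] out:-; in:P3
Tick 4: [PARSE:-, VALIDATE:P3(v=18,ok=T), TRANSFORM:P2(v=0,ok=F), EMIT:P1(v=0,ok=F)] out:-; in:-
Tick 5: [PARSE:-, VALIDATE:-, TRANSFORM:P3(v=54,ok=T), EMIT:P2(v=0,ok=F)] out:P1(v=0); in:-
Tick 6: [PARSE:P4(v=7,ok=F), VALIDATE:-, TRANSFORM:-, EMIT:P3(v=54,ok=T)] out:P2(v=0); in:P4
Tick 7: [PARSE:P5(v=10,ok=F), VALIDATE:P4(v=7,ok=F), TRANSFORM:-, EMIT:-] out:P3(v=54); in:P5
Tick 8: [PARSE:P6(v=14,ok=F), VALIDATE:P5(v=10,ok=F), TRANSFORM:P4(v=0,ok=F), EMIT:-] out:-; in:P6
Tick 9: [PARSE:-, VALIDATE:P6(v=14,ok=T), TRANSFORM:P5(v=0,ok=F), EMIT:P4(v=0,ok=F)] out:-; in:-
Tick 10: [PARSE:-, VALIDATE:-, TRANSFORM:P6(v=42,ok=T), EMIT:P5(v=0,ok=F)] out:P4(v=0); in:-
Tick 11: [PARSE:-, VALIDATE:-, TRANSFORM:-, EMIT:P6(v=42,ok=T)] out:P5(v=0); in:-
Tick 12: [PARSE:-, VALIDATE:-, TRANSFORM:-, EMIT:-] out:P6(v=42); in:-
P2: arrives tick 2, valid=False (id=2, id%3=2), emit tick 6, final value 0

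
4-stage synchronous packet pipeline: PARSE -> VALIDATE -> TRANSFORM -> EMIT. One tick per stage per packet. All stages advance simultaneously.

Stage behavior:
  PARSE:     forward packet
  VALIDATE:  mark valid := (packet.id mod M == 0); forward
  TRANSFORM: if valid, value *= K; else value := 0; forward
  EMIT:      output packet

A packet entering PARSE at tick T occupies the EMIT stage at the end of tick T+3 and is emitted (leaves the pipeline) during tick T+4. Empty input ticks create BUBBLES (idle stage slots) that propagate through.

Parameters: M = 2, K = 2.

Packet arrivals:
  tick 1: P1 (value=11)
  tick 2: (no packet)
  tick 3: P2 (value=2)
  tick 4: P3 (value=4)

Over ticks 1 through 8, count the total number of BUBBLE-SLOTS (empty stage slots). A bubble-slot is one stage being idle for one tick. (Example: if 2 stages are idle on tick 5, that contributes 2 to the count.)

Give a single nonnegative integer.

Answer: 20

Derivation:
Tick 1: [PARSE:P1(v=11,ok=F), VALIDATE:-, TRANSFORM:-, EMIT:-] out:-; bubbles=3
Tick 2: [PARSE:-, VALIDATE:P1(v=11,ok=F), TRANSFORM:-, EMIT:-] out:-; bubbles=3
Tick 3: [PARSE:P2(v=2,ok=F), VALIDATE:-, TRANSFORM:P1(v=0,ok=F), EMIT:-] out:-; bubbles=2
Tick 4: [PARSE:P3(v=4,ok=F), VALIDATE:P2(v=2,ok=T), TRANSFORM:-, EMIT:P1(v=0,ok=F)] out:-; bubbles=1
Tick 5: [PARSE:-, VALIDATE:P3(v=4,ok=F), TRANSFORM:P2(v=4,ok=T), EMIT:-] out:P1(v=0); bubbles=2
Tick 6: [PARSE:-, VALIDATE:-, TRANSFORM:P3(v=0,ok=F), EMIT:P2(v=4,ok=T)] out:-; bubbles=2
Tick 7: [PARSE:-, VALIDATE:-, TRANSFORM:-, EMIT:P3(v=0,ok=F)] out:P2(v=4); bubbles=3
Tick 8: [PARSE:-, VALIDATE:-, TRANSFORM:-, EMIT:-] out:P3(v=0); bubbles=4
Total bubble-slots: 20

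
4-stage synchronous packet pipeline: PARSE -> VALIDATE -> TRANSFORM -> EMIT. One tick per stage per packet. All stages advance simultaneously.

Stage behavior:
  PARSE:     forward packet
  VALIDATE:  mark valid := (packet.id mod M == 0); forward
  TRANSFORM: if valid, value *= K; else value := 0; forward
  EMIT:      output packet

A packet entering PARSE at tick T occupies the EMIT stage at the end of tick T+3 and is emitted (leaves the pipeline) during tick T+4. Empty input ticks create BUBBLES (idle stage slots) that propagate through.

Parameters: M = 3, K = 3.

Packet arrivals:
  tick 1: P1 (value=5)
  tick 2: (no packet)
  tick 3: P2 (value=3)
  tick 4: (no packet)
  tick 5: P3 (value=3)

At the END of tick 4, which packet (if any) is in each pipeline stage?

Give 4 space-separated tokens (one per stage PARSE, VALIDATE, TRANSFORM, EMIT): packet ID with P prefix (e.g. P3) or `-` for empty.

Tick 1: [PARSE:P1(v=5,ok=F), VALIDATE:-, TRANSFORM:-, EMIT:-] out:-; in:P1
Tick 2: [PARSE:-, VALIDATE:P1(v=5,ok=F), TRANSFORM:-, EMIT:-] out:-; in:-
Tick 3: [PARSE:P2(v=3,ok=F), VALIDATE:-, TRANSFORM:P1(v=0,ok=F), EMIT:-] out:-; in:P2
Tick 4: [PARSE:-, VALIDATE:P2(v=3,ok=F), TRANSFORM:-, EMIT:P1(v=0,ok=F)] out:-; in:-
At end of tick 4: ['-', 'P2', '-', 'P1']

Answer: - P2 - P1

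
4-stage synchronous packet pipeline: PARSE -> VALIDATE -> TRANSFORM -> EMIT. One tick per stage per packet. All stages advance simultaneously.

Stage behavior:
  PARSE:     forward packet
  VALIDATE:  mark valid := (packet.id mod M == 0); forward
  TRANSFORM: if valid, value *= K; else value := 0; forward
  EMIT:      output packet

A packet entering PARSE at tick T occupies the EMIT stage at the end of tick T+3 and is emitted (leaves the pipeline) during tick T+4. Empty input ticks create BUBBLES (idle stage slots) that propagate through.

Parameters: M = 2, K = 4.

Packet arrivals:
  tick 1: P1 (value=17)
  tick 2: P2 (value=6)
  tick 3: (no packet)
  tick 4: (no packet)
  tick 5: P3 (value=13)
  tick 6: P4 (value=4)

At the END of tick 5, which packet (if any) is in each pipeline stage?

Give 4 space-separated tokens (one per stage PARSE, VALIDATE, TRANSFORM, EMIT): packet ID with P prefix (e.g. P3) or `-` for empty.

Tick 1: [PARSE:P1(v=17,ok=F), VALIDATE:-, TRANSFORM:-, EMIT:-] out:-; in:P1
Tick 2: [PARSE:P2(v=6,ok=F), VALIDATE:P1(v=17,ok=F), TRANSFORM:-, EMIT:-] out:-; in:P2
Tick 3: [PARSE:-, VALIDATE:P2(v=6,ok=T), TRANSFORM:P1(v=0,ok=F), EMIT:-] out:-; in:-
Tick 4: [PARSE:-, VALIDATE:-, TRANSFORM:P2(v=24,ok=T), EMIT:P1(v=0,ok=F)] out:-; in:-
Tick 5: [PARSE:P3(v=13,ok=F), VALIDATE:-, TRANSFORM:-, EMIT:P2(v=24,ok=T)] out:P1(v=0); in:P3
At end of tick 5: ['P3', '-', '-', 'P2']

Answer: P3 - - P2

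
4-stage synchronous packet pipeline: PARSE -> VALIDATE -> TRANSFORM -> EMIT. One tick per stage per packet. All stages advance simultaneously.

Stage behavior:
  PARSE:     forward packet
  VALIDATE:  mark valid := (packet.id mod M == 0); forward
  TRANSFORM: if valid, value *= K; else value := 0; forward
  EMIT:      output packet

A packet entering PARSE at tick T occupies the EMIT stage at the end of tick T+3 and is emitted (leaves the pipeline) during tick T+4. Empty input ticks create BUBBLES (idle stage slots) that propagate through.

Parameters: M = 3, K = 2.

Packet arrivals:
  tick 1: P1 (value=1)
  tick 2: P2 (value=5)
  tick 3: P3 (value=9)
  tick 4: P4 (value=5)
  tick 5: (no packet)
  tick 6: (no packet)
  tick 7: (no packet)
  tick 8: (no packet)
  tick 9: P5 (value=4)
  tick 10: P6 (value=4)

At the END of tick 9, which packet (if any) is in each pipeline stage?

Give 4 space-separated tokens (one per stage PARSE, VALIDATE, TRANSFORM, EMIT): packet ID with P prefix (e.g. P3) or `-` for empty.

Tick 1: [PARSE:P1(v=1,ok=F), VALIDATE:-, TRANSFORM:-, EMIT:-] out:-; in:P1
Tick 2: [PARSE:P2(v=5,ok=F), VALIDATE:P1(v=1,ok=F), TRANSFORM:-, EMIT:-] out:-; in:P2
Tick 3: [PARSE:P3(v=9,ok=F), VALIDATE:P2(v=5,ok=F), TRANSFORM:P1(v=0,ok=F), EMIT:-] out:-; in:P3
Tick 4: [PARSE:P4(v=5,ok=F), VALIDATE:P3(v=9,ok=T), TRANSFORM:P2(v=0,ok=F), EMIT:P1(v=0,ok=F)] out:-; in:P4
Tick 5: [PARSE:-, VALIDATE:P4(v=5,ok=F), TRANSFORM:P3(v=18,ok=T), EMIT:P2(v=0,ok=F)] out:P1(v=0); in:-
Tick 6: [PARSE:-, VALIDATE:-, TRANSFORM:P4(v=0,ok=F), EMIT:P3(v=18,ok=T)] out:P2(v=0); in:-
Tick 7: [PARSE:-, VALIDATE:-, TRANSFORM:-, EMIT:P4(v=0,ok=F)] out:P3(v=18); in:-
Tick 8: [PARSE:-, VALIDATE:-, TRANSFORM:-, EMIT:-] out:P4(v=0); in:-
Tick 9: [PARSE:P5(v=4,ok=F), VALIDATE:-, TRANSFORM:-, EMIT:-] out:-; in:P5
At end of tick 9: ['P5', '-', '-', '-']

Answer: P5 - - -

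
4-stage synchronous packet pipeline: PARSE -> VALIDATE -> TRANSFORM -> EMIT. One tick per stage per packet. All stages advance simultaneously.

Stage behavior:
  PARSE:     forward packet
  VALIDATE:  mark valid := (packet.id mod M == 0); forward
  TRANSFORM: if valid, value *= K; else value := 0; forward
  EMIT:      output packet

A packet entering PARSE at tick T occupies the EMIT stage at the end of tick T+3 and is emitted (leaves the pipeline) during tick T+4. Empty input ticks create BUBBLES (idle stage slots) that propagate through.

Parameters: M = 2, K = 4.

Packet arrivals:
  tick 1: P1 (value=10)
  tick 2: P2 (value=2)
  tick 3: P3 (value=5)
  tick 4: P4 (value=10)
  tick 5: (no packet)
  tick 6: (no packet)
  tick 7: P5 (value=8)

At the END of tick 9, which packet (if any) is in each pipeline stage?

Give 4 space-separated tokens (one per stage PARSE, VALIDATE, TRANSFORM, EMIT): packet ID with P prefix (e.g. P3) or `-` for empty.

Tick 1: [PARSE:P1(v=10,ok=F), VALIDATE:-, TRANSFORM:-, EMIT:-] out:-; in:P1
Tick 2: [PARSE:P2(v=2,ok=F), VALIDATE:P1(v=10,ok=F), TRANSFORM:-, EMIT:-] out:-; in:P2
Tick 3: [PARSE:P3(v=5,ok=F), VALIDATE:P2(v=2,ok=T), TRANSFORM:P1(v=0,ok=F), EMIT:-] out:-; in:P3
Tick 4: [PARSE:P4(v=10,ok=F), VALIDATE:P3(v=5,ok=F), TRANSFORM:P2(v=8,ok=T), EMIT:P1(v=0,ok=F)] out:-; in:P4
Tick 5: [PARSE:-, VALIDATE:P4(v=10,ok=T), TRANSFORM:P3(v=0,ok=F), EMIT:P2(v=8,ok=T)] out:P1(v=0); in:-
Tick 6: [PARSE:-, VALIDATE:-, TRANSFORM:P4(v=40,ok=T), EMIT:P3(v=0,ok=F)] out:P2(v=8); in:-
Tick 7: [PARSE:P5(v=8,ok=F), VALIDATE:-, TRANSFORM:-, EMIT:P4(v=40,ok=T)] out:P3(v=0); in:P5
Tick 8: [PARSE:-, VALIDATE:P5(v=8,ok=F), TRANSFORM:-, EMIT:-] out:P4(v=40); in:-
Tick 9: [PARSE:-, VALIDATE:-, TRANSFORM:P5(v=0,ok=F), EMIT:-] out:-; in:-
At end of tick 9: ['-', '-', 'P5', '-']

Answer: - - P5 -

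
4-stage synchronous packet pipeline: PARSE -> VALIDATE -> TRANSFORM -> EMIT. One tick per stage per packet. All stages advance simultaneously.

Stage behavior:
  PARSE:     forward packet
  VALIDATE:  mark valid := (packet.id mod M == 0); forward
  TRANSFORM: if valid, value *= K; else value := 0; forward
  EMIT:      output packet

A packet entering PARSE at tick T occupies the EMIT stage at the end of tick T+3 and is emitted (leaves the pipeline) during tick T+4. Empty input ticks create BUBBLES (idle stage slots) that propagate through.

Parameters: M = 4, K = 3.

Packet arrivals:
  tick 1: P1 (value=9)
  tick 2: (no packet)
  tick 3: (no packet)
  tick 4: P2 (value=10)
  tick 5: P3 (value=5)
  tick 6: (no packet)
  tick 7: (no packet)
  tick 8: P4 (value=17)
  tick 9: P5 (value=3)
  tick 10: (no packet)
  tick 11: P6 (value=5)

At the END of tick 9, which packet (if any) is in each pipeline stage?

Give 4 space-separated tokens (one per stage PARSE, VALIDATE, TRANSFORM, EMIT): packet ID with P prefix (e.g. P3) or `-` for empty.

Tick 1: [PARSE:P1(v=9,ok=F), VALIDATE:-, TRANSFORM:-, EMIT:-] out:-; in:P1
Tick 2: [PARSE:-, VALIDATE:P1(v=9,ok=F), TRANSFORM:-, EMIT:-] out:-; in:-
Tick 3: [PARSE:-, VALIDATE:-, TRANSFORM:P1(v=0,ok=F), EMIT:-] out:-; in:-
Tick 4: [PARSE:P2(v=10,ok=F), VALIDATE:-, TRANSFORM:-, EMIT:P1(v=0,ok=F)] out:-; in:P2
Tick 5: [PARSE:P3(v=5,ok=F), VALIDATE:P2(v=10,ok=F), TRANSFORM:-, EMIT:-] out:P1(v=0); in:P3
Tick 6: [PARSE:-, VALIDATE:P3(v=5,ok=F), TRANSFORM:P2(v=0,ok=F), EMIT:-] out:-; in:-
Tick 7: [PARSE:-, VALIDATE:-, TRANSFORM:P3(v=0,ok=F), EMIT:P2(v=0,ok=F)] out:-; in:-
Tick 8: [PARSE:P4(v=17,ok=F), VALIDATE:-, TRANSFORM:-, EMIT:P3(v=0,ok=F)] out:P2(v=0); in:P4
Tick 9: [PARSE:P5(v=3,ok=F), VALIDATE:P4(v=17,ok=T), TRANSFORM:-, EMIT:-] out:P3(v=0); in:P5
At end of tick 9: ['P5', 'P4', '-', '-']

Answer: P5 P4 - -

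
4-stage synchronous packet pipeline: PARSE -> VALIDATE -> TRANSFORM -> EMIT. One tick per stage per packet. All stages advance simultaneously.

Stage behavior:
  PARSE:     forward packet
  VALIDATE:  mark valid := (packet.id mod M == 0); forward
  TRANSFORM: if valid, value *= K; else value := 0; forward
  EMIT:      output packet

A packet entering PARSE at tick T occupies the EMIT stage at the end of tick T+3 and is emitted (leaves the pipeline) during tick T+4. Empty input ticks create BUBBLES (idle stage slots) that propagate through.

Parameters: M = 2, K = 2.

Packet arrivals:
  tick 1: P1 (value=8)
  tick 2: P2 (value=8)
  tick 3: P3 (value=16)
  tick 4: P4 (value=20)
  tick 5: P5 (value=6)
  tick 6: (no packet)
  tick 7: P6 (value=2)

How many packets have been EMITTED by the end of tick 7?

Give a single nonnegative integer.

Answer: 3

Derivation:
Tick 1: [PARSE:P1(v=8,ok=F), VALIDATE:-, TRANSFORM:-, EMIT:-] out:-; in:P1
Tick 2: [PARSE:P2(v=8,ok=F), VALIDATE:P1(v=8,ok=F), TRANSFORM:-, EMIT:-] out:-; in:P2
Tick 3: [PARSE:P3(v=16,ok=F), VALIDATE:P2(v=8,ok=T), TRANSFORM:P1(v=0,ok=F), EMIT:-] out:-; in:P3
Tick 4: [PARSE:P4(v=20,ok=F), VALIDATE:P3(v=16,ok=F), TRANSFORM:P2(v=16,ok=T), EMIT:P1(v=0,ok=F)] out:-; in:P4
Tick 5: [PARSE:P5(v=6,ok=F), VALIDATE:P4(v=20,ok=T), TRANSFORM:P3(v=0,ok=F), EMIT:P2(v=16,ok=T)] out:P1(v=0); in:P5
Tick 6: [PARSE:-, VALIDATE:P5(v=6,ok=F), TRANSFORM:P4(v=40,ok=T), EMIT:P3(v=0,ok=F)] out:P2(v=16); in:-
Tick 7: [PARSE:P6(v=2,ok=F), VALIDATE:-, TRANSFORM:P5(v=0,ok=F), EMIT:P4(v=40,ok=T)] out:P3(v=0); in:P6
Emitted by tick 7: ['P1', 'P2', 'P3']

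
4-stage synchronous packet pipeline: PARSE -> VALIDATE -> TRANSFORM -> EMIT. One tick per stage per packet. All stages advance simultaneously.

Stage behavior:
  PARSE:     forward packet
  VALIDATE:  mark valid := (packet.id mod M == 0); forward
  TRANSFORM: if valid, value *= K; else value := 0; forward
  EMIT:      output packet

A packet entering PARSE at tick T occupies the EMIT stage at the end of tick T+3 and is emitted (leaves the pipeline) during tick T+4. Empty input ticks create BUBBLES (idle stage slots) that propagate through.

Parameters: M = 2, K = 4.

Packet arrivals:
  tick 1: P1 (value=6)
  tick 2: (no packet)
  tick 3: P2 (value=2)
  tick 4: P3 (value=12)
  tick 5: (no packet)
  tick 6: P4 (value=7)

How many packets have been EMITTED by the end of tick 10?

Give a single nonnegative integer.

Answer: 4

Derivation:
Tick 1: [PARSE:P1(v=6,ok=F), VALIDATE:-, TRANSFORM:-, EMIT:-] out:-; in:P1
Tick 2: [PARSE:-, VALIDATE:P1(v=6,ok=F), TRANSFORM:-, EMIT:-] out:-; in:-
Tick 3: [PARSE:P2(v=2,ok=F), VALIDATE:-, TRANSFORM:P1(v=0,ok=F), EMIT:-] out:-; in:P2
Tick 4: [PARSE:P3(v=12,ok=F), VALIDATE:P2(v=2,ok=T), TRANSFORM:-, EMIT:P1(v=0,ok=F)] out:-; in:P3
Tick 5: [PARSE:-, VALIDATE:P3(v=12,ok=F), TRANSFORM:P2(v=8,ok=T), EMIT:-] out:P1(v=0); in:-
Tick 6: [PARSE:P4(v=7,ok=F), VALIDATE:-, TRANSFORM:P3(v=0,ok=F), EMIT:P2(v=8,ok=T)] out:-; in:P4
Tick 7: [PARSE:-, VALIDATE:P4(v=7,ok=T), TRANSFORM:-, EMIT:P3(v=0,ok=F)] out:P2(v=8); in:-
Tick 8: [PARSE:-, VALIDATE:-, TRANSFORM:P4(v=28,ok=T), EMIT:-] out:P3(v=0); in:-
Tick 9: [PARSE:-, VALIDATE:-, TRANSFORM:-, EMIT:P4(v=28,ok=T)] out:-; in:-
Tick 10: [PARSE:-, VALIDATE:-, TRANSFORM:-, EMIT:-] out:P4(v=28); in:-
Emitted by tick 10: ['P1', 'P2', 'P3', 'P4']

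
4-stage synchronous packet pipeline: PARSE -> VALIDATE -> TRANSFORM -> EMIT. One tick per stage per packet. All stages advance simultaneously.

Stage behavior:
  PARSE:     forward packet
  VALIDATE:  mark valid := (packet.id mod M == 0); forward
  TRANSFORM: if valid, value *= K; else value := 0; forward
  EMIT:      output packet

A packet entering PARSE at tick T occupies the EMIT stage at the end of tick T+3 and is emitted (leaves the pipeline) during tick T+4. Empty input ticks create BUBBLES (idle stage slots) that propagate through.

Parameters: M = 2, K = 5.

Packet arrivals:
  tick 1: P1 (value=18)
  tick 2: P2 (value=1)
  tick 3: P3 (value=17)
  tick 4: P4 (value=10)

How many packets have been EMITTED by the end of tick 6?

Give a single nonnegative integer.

Answer: 2

Derivation:
Tick 1: [PARSE:P1(v=18,ok=F), VALIDATE:-, TRANSFORM:-, EMIT:-] out:-; in:P1
Tick 2: [PARSE:P2(v=1,ok=F), VALIDATE:P1(v=18,ok=F), TRANSFORM:-, EMIT:-] out:-; in:P2
Tick 3: [PARSE:P3(v=17,ok=F), VALIDATE:P2(v=1,ok=T), TRANSFORM:P1(v=0,ok=F), EMIT:-] out:-; in:P3
Tick 4: [PARSE:P4(v=10,ok=F), VALIDATE:P3(v=17,ok=F), TRANSFORM:P2(v=5,ok=T), EMIT:P1(v=0,ok=F)] out:-; in:P4
Tick 5: [PARSE:-, VALIDATE:P4(v=10,ok=T), TRANSFORM:P3(v=0,ok=F), EMIT:P2(v=5,ok=T)] out:P1(v=0); in:-
Tick 6: [PARSE:-, VALIDATE:-, TRANSFORM:P4(v=50,ok=T), EMIT:P3(v=0,ok=F)] out:P2(v=5); in:-
Emitted by tick 6: ['P1', 'P2']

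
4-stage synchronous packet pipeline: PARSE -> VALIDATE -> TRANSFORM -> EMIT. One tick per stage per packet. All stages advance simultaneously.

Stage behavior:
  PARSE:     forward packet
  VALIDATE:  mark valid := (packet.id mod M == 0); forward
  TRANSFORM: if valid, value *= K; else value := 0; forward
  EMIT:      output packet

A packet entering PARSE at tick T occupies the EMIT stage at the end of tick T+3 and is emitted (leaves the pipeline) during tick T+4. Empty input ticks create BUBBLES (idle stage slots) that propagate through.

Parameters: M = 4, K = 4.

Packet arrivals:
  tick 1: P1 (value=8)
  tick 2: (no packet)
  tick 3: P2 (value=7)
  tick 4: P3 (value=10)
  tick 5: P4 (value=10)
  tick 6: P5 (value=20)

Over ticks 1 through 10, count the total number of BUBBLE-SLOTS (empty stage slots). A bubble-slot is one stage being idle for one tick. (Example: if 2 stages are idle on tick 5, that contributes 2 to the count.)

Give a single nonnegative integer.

Tick 1: [PARSE:P1(v=8,ok=F), VALIDATE:-, TRANSFORM:-, EMIT:-] out:-; bubbles=3
Tick 2: [PARSE:-, VALIDATE:P1(v=8,ok=F), TRANSFORM:-, EMIT:-] out:-; bubbles=3
Tick 3: [PARSE:P2(v=7,ok=F), VALIDATE:-, TRANSFORM:P1(v=0,ok=F), EMIT:-] out:-; bubbles=2
Tick 4: [PARSE:P3(v=10,ok=F), VALIDATE:P2(v=7,ok=F), TRANSFORM:-, EMIT:P1(v=0,ok=F)] out:-; bubbles=1
Tick 5: [PARSE:P4(v=10,ok=F), VALIDATE:P3(v=10,ok=F), TRANSFORM:P2(v=0,ok=F), EMIT:-] out:P1(v=0); bubbles=1
Tick 6: [PARSE:P5(v=20,ok=F), VALIDATE:P4(v=10,ok=T), TRANSFORM:P3(v=0,ok=F), EMIT:P2(v=0,ok=F)] out:-; bubbles=0
Tick 7: [PARSE:-, VALIDATE:P5(v=20,ok=F), TRANSFORM:P4(v=40,ok=T), EMIT:P3(v=0,ok=F)] out:P2(v=0); bubbles=1
Tick 8: [PARSE:-, VALIDATE:-, TRANSFORM:P5(v=0,ok=F), EMIT:P4(v=40,ok=T)] out:P3(v=0); bubbles=2
Tick 9: [PARSE:-, VALIDATE:-, TRANSFORM:-, EMIT:P5(v=0,ok=F)] out:P4(v=40); bubbles=3
Tick 10: [PARSE:-, VALIDATE:-, TRANSFORM:-, EMIT:-] out:P5(v=0); bubbles=4
Total bubble-slots: 20

Answer: 20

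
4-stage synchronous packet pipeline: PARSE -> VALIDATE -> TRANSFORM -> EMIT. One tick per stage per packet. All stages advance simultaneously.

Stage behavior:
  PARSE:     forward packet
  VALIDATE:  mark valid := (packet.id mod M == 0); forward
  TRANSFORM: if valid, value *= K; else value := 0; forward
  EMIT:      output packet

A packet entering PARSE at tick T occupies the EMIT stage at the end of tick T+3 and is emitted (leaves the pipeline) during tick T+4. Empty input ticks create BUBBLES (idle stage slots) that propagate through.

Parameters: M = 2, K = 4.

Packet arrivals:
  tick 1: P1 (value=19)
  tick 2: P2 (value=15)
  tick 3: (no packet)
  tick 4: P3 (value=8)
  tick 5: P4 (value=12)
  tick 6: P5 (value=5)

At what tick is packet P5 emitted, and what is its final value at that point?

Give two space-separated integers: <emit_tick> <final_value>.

Tick 1: [PARSE:P1(v=19,ok=F), VALIDATE:-, TRANSFORM:-, EMIT:-] out:-; in:P1
Tick 2: [PARSE:P2(v=15,ok=F), VALIDATE:P1(v=19,ok=F), TRANSFORM:-, EMIT:-] out:-; in:P2
Tick 3: [PARSE:-, VALIDATE:P2(v=15,ok=T), TRANSFORM:P1(v=0,ok=F), EMIT:-] out:-; in:-
Tick 4: [PARSE:P3(v=8,ok=F), VALIDATE:-, TRANSFORM:P2(v=60,ok=T), EMIT:P1(v=0,ok=F)] out:-; in:P3
Tick 5: [PARSE:P4(v=12,ok=F), VALIDATE:P3(v=8,ok=F), TRANSFORM:-, EMIT:P2(v=60,ok=T)] out:P1(v=0); in:P4
Tick 6: [PARSE:P5(v=5,ok=F), VALIDATE:P4(v=12,ok=T), TRANSFORM:P3(v=0,ok=F), EMIT:-] out:P2(v=60); in:P5
Tick 7: [PARSE:-, VALIDATE:P5(v=5,ok=F), TRANSFORM:P4(v=48,ok=T), EMIT:P3(v=0,ok=F)] out:-; in:-
Tick 8: [PARSE:-, VALIDATE:-, TRANSFORM:P5(v=0,ok=F), EMIT:P4(v=48,ok=T)] out:P3(v=0); in:-
Tick 9: [PARSE:-, VALIDATE:-, TRANSFORM:-, EMIT:P5(v=0,ok=F)] out:P4(v=48); in:-
Tick 10: [PARSE:-, VALIDATE:-, TRANSFORM:-, EMIT:-] out:P5(v=0); in:-
P5: arrives tick 6, valid=False (id=5, id%2=1), emit tick 10, final value 0

Answer: 10 0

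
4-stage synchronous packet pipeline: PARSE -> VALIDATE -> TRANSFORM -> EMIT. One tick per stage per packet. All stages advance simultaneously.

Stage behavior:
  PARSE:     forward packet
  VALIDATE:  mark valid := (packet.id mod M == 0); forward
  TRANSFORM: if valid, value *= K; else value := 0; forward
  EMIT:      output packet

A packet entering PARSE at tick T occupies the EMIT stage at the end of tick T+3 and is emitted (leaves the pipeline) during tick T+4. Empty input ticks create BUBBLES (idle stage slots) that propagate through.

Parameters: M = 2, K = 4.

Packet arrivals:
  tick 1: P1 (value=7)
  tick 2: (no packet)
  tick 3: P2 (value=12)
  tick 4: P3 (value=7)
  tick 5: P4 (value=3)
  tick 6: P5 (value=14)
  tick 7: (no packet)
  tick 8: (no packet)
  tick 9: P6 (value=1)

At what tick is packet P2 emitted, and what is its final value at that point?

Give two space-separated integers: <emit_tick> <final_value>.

Answer: 7 48

Derivation:
Tick 1: [PARSE:P1(v=7,ok=F), VALIDATE:-, TRANSFORM:-, EMIT:-] out:-; in:P1
Tick 2: [PARSE:-, VALIDATE:P1(v=7,ok=F), TRANSFORM:-, EMIT:-] out:-; in:-
Tick 3: [PARSE:P2(v=12,ok=F), VALIDATE:-, TRANSFORM:P1(v=0,ok=F), EMIT:-] out:-; in:P2
Tick 4: [PARSE:P3(v=7,ok=F), VALIDATE:P2(v=12,ok=T), TRANSFORM:-, EMIT:P1(v=0,ok=F)] out:-; in:P3
Tick 5: [PARSE:P4(v=3,ok=F), VALIDATE:P3(v=7,ok=F), TRANSFORM:P2(v=48,ok=T), EMIT:-] out:P1(v=0); in:P4
Tick 6: [PARSE:P5(v=14,ok=F), VALIDATE:P4(v=3,ok=T), TRANSFORM:P3(v=0,ok=F), EMIT:P2(v=48,ok=T)] out:-; in:P5
Tick 7: [PARSE:-, VALIDATE:P5(v=14,ok=F), TRANSFORM:P4(v=12,ok=T), EMIT:P3(v=0,ok=F)] out:P2(v=48); in:-
Tick 8: [PARSE:-, VALIDATE:-, TRANSFORM:P5(v=0,ok=F), EMIT:P4(v=12,ok=T)] out:P3(v=0); in:-
Tick 9: [PARSE:P6(v=1,ok=F), VALIDATE:-, TRANSFORM:-, EMIT:P5(v=0,ok=F)] out:P4(v=12); in:P6
Tick 10: [PARSE:-, VALIDATE:P6(v=1,ok=T), TRANSFORM:-, EMIT:-] out:P5(v=0); in:-
Tick 11: [PARSE:-, VALIDATE:-, TRANSFORM:P6(v=4,ok=T), EMIT:-] out:-; in:-
Tick 12: [PARSE:-, VALIDATE:-, TRANSFORM:-, EMIT:P6(v=4,ok=T)] out:-; in:-
Tick 13: [PARSE:-, VALIDATE:-, TRANSFORM:-, EMIT:-] out:P6(v=4); in:-
P2: arrives tick 3, valid=True (id=2, id%2=0), emit tick 7, final value 48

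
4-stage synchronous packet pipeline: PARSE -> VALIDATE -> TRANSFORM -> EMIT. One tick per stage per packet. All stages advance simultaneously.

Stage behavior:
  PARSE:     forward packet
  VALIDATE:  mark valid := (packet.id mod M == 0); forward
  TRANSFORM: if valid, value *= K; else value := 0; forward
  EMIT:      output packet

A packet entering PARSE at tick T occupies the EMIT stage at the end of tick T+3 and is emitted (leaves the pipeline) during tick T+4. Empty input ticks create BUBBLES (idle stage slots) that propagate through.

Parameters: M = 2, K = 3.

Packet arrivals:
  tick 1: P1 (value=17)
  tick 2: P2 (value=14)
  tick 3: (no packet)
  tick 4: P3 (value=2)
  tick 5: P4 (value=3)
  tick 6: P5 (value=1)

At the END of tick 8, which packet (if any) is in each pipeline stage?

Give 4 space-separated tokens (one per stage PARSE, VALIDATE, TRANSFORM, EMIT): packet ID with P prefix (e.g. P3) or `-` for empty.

Answer: - - P5 P4

Derivation:
Tick 1: [PARSE:P1(v=17,ok=F), VALIDATE:-, TRANSFORM:-, EMIT:-] out:-; in:P1
Tick 2: [PARSE:P2(v=14,ok=F), VALIDATE:P1(v=17,ok=F), TRANSFORM:-, EMIT:-] out:-; in:P2
Tick 3: [PARSE:-, VALIDATE:P2(v=14,ok=T), TRANSFORM:P1(v=0,ok=F), EMIT:-] out:-; in:-
Tick 4: [PARSE:P3(v=2,ok=F), VALIDATE:-, TRANSFORM:P2(v=42,ok=T), EMIT:P1(v=0,ok=F)] out:-; in:P3
Tick 5: [PARSE:P4(v=3,ok=F), VALIDATE:P3(v=2,ok=F), TRANSFORM:-, EMIT:P2(v=42,ok=T)] out:P1(v=0); in:P4
Tick 6: [PARSE:P5(v=1,ok=F), VALIDATE:P4(v=3,ok=T), TRANSFORM:P3(v=0,ok=F), EMIT:-] out:P2(v=42); in:P5
Tick 7: [PARSE:-, VALIDATE:P5(v=1,ok=F), TRANSFORM:P4(v=9,ok=T), EMIT:P3(v=0,ok=F)] out:-; in:-
Tick 8: [PARSE:-, VALIDATE:-, TRANSFORM:P5(v=0,ok=F), EMIT:P4(v=9,ok=T)] out:P3(v=0); in:-
At end of tick 8: ['-', '-', 'P5', 'P4']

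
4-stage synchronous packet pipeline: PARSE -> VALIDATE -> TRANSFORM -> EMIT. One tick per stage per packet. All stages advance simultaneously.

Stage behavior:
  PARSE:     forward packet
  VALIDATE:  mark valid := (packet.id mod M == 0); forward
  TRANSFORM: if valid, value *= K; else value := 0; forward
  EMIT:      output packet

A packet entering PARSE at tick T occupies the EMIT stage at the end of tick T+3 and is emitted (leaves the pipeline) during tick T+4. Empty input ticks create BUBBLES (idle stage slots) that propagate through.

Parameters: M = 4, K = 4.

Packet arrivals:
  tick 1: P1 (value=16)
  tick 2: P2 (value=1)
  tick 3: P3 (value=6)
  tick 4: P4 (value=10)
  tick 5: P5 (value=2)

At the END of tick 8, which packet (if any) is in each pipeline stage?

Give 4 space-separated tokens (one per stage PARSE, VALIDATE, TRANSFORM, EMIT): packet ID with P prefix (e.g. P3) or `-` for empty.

Answer: - - - P5

Derivation:
Tick 1: [PARSE:P1(v=16,ok=F), VALIDATE:-, TRANSFORM:-, EMIT:-] out:-; in:P1
Tick 2: [PARSE:P2(v=1,ok=F), VALIDATE:P1(v=16,ok=F), TRANSFORM:-, EMIT:-] out:-; in:P2
Tick 3: [PARSE:P3(v=6,ok=F), VALIDATE:P2(v=1,ok=F), TRANSFORM:P1(v=0,ok=F), EMIT:-] out:-; in:P3
Tick 4: [PARSE:P4(v=10,ok=F), VALIDATE:P3(v=6,ok=F), TRANSFORM:P2(v=0,ok=F), EMIT:P1(v=0,ok=F)] out:-; in:P4
Tick 5: [PARSE:P5(v=2,ok=F), VALIDATE:P4(v=10,ok=T), TRANSFORM:P3(v=0,ok=F), EMIT:P2(v=0,ok=F)] out:P1(v=0); in:P5
Tick 6: [PARSE:-, VALIDATE:P5(v=2,ok=F), TRANSFORM:P4(v=40,ok=T), EMIT:P3(v=0,ok=F)] out:P2(v=0); in:-
Tick 7: [PARSE:-, VALIDATE:-, TRANSFORM:P5(v=0,ok=F), EMIT:P4(v=40,ok=T)] out:P3(v=0); in:-
Tick 8: [PARSE:-, VALIDATE:-, TRANSFORM:-, EMIT:P5(v=0,ok=F)] out:P4(v=40); in:-
At end of tick 8: ['-', '-', '-', 'P5']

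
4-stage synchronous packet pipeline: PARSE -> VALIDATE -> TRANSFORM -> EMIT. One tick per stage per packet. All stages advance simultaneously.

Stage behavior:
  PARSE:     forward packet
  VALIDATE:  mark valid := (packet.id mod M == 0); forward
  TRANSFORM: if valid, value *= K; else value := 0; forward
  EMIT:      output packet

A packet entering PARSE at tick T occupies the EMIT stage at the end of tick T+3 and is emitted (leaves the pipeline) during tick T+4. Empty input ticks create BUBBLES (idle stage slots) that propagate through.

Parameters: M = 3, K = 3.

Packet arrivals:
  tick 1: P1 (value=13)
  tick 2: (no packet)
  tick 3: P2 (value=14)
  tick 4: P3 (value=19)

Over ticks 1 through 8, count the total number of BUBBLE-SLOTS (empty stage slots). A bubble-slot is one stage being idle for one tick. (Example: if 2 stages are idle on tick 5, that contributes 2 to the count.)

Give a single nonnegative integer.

Answer: 20

Derivation:
Tick 1: [PARSE:P1(v=13,ok=F), VALIDATE:-, TRANSFORM:-, EMIT:-] out:-; bubbles=3
Tick 2: [PARSE:-, VALIDATE:P1(v=13,ok=F), TRANSFORM:-, EMIT:-] out:-; bubbles=3
Tick 3: [PARSE:P2(v=14,ok=F), VALIDATE:-, TRANSFORM:P1(v=0,ok=F), EMIT:-] out:-; bubbles=2
Tick 4: [PARSE:P3(v=19,ok=F), VALIDATE:P2(v=14,ok=F), TRANSFORM:-, EMIT:P1(v=0,ok=F)] out:-; bubbles=1
Tick 5: [PARSE:-, VALIDATE:P3(v=19,ok=T), TRANSFORM:P2(v=0,ok=F), EMIT:-] out:P1(v=0); bubbles=2
Tick 6: [PARSE:-, VALIDATE:-, TRANSFORM:P3(v=57,ok=T), EMIT:P2(v=0,ok=F)] out:-; bubbles=2
Tick 7: [PARSE:-, VALIDATE:-, TRANSFORM:-, EMIT:P3(v=57,ok=T)] out:P2(v=0); bubbles=3
Tick 8: [PARSE:-, VALIDATE:-, TRANSFORM:-, EMIT:-] out:P3(v=57); bubbles=4
Total bubble-slots: 20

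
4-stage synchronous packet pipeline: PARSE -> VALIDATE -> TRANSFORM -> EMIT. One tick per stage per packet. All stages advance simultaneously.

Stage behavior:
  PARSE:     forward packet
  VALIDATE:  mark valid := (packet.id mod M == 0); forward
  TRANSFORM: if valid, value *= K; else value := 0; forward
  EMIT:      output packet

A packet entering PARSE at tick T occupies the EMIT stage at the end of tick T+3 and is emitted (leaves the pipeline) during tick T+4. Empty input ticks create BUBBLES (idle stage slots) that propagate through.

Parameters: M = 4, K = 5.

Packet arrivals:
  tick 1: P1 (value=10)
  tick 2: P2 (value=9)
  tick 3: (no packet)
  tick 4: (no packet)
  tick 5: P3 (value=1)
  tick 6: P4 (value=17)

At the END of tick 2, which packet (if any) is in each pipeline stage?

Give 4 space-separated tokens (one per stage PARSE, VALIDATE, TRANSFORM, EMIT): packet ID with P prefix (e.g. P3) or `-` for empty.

Answer: P2 P1 - -

Derivation:
Tick 1: [PARSE:P1(v=10,ok=F), VALIDATE:-, TRANSFORM:-, EMIT:-] out:-; in:P1
Tick 2: [PARSE:P2(v=9,ok=F), VALIDATE:P1(v=10,ok=F), TRANSFORM:-, EMIT:-] out:-; in:P2
At end of tick 2: ['P2', 'P1', '-', '-']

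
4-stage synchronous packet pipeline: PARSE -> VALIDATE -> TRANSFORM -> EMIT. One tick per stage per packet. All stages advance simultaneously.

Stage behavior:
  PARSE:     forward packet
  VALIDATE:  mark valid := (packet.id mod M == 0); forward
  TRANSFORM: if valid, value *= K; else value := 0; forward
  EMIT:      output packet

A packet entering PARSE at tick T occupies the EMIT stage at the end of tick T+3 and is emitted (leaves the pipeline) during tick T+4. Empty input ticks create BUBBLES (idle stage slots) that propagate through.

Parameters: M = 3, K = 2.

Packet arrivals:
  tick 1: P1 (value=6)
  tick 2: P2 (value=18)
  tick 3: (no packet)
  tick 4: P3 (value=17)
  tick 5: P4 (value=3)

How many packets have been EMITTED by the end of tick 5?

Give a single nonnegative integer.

Answer: 1

Derivation:
Tick 1: [PARSE:P1(v=6,ok=F), VALIDATE:-, TRANSFORM:-, EMIT:-] out:-; in:P1
Tick 2: [PARSE:P2(v=18,ok=F), VALIDATE:P1(v=6,ok=F), TRANSFORM:-, EMIT:-] out:-; in:P2
Tick 3: [PARSE:-, VALIDATE:P2(v=18,ok=F), TRANSFORM:P1(v=0,ok=F), EMIT:-] out:-; in:-
Tick 4: [PARSE:P3(v=17,ok=F), VALIDATE:-, TRANSFORM:P2(v=0,ok=F), EMIT:P1(v=0,ok=F)] out:-; in:P3
Tick 5: [PARSE:P4(v=3,ok=F), VALIDATE:P3(v=17,ok=T), TRANSFORM:-, EMIT:P2(v=0,ok=F)] out:P1(v=0); in:P4
Emitted by tick 5: ['P1']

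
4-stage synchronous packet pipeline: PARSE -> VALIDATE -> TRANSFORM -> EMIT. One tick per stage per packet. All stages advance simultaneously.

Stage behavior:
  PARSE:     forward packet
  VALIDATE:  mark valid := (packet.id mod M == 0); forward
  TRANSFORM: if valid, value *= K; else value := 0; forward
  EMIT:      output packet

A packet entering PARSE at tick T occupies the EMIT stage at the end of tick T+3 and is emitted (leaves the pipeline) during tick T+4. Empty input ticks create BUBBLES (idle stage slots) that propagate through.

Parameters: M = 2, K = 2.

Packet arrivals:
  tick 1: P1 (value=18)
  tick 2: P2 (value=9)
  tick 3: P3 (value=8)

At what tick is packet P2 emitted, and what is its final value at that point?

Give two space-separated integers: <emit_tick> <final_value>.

Answer: 6 18

Derivation:
Tick 1: [PARSE:P1(v=18,ok=F), VALIDATE:-, TRANSFORM:-, EMIT:-] out:-; in:P1
Tick 2: [PARSE:P2(v=9,ok=F), VALIDATE:P1(v=18,ok=F), TRANSFORM:-, EMIT:-] out:-; in:P2
Tick 3: [PARSE:P3(v=8,ok=F), VALIDATE:P2(v=9,ok=T), TRANSFORM:P1(v=0,ok=F), EMIT:-] out:-; in:P3
Tick 4: [PARSE:-, VALIDATE:P3(v=8,ok=F), TRANSFORM:P2(v=18,ok=T), EMIT:P1(v=0,ok=F)] out:-; in:-
Tick 5: [PARSE:-, VALIDATE:-, TRANSFORM:P3(v=0,ok=F), EMIT:P2(v=18,ok=T)] out:P1(v=0); in:-
Tick 6: [PARSE:-, VALIDATE:-, TRANSFORM:-, EMIT:P3(v=0,ok=F)] out:P2(v=18); in:-
Tick 7: [PARSE:-, VALIDATE:-, TRANSFORM:-, EMIT:-] out:P3(v=0); in:-
P2: arrives tick 2, valid=True (id=2, id%2=0), emit tick 6, final value 18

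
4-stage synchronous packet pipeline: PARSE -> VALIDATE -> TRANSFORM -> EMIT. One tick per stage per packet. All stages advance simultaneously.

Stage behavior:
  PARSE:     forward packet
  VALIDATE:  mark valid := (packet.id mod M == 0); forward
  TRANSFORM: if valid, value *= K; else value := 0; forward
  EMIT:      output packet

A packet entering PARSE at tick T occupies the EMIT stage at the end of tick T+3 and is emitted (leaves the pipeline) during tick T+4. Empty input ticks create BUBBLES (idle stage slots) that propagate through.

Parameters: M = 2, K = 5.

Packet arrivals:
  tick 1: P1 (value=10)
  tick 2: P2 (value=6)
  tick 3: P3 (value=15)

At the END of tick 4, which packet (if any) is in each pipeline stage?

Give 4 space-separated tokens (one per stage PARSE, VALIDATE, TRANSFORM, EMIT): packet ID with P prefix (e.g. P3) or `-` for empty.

Tick 1: [PARSE:P1(v=10,ok=F), VALIDATE:-, TRANSFORM:-, EMIT:-] out:-; in:P1
Tick 2: [PARSE:P2(v=6,ok=F), VALIDATE:P1(v=10,ok=F), TRANSFORM:-, EMIT:-] out:-; in:P2
Tick 3: [PARSE:P3(v=15,ok=F), VALIDATE:P2(v=6,ok=T), TRANSFORM:P1(v=0,ok=F), EMIT:-] out:-; in:P3
Tick 4: [PARSE:-, VALIDATE:P3(v=15,ok=F), TRANSFORM:P2(v=30,ok=T), EMIT:P1(v=0,ok=F)] out:-; in:-
At end of tick 4: ['-', 'P3', 'P2', 'P1']

Answer: - P3 P2 P1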